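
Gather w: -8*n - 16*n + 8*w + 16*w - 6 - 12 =-24*n + 24*w - 18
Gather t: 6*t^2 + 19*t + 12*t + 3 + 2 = 6*t^2 + 31*t + 5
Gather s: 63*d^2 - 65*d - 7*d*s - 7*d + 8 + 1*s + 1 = 63*d^2 - 72*d + s*(1 - 7*d) + 9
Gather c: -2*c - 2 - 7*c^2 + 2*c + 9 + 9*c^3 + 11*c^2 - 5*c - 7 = 9*c^3 + 4*c^2 - 5*c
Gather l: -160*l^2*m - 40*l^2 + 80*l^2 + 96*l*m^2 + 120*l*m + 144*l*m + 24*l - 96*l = l^2*(40 - 160*m) + l*(96*m^2 + 264*m - 72)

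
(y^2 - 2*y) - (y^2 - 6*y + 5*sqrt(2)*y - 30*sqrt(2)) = -5*sqrt(2)*y + 4*y + 30*sqrt(2)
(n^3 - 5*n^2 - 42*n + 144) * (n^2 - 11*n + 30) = n^5 - 16*n^4 + 43*n^3 + 456*n^2 - 2844*n + 4320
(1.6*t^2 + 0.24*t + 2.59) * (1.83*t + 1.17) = 2.928*t^3 + 2.3112*t^2 + 5.0205*t + 3.0303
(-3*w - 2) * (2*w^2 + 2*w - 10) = -6*w^3 - 10*w^2 + 26*w + 20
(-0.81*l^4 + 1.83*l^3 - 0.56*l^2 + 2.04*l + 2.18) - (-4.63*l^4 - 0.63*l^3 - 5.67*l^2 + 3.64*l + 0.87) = 3.82*l^4 + 2.46*l^3 + 5.11*l^2 - 1.6*l + 1.31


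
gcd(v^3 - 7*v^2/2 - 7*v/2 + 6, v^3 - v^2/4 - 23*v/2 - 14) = v - 4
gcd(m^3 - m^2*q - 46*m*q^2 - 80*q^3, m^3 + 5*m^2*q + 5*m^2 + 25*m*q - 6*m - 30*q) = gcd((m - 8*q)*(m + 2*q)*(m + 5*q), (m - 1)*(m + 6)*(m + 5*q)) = m + 5*q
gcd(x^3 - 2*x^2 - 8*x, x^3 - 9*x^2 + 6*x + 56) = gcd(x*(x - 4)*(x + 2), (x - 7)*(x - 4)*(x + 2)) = x^2 - 2*x - 8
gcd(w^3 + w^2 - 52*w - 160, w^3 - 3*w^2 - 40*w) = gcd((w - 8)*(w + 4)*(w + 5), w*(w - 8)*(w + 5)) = w^2 - 3*w - 40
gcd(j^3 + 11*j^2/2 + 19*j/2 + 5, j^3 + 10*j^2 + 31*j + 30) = j + 2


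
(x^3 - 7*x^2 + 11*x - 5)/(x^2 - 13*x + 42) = (x^3 - 7*x^2 + 11*x - 5)/(x^2 - 13*x + 42)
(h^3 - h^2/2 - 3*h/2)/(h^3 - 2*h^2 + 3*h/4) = 2*(h + 1)/(2*h - 1)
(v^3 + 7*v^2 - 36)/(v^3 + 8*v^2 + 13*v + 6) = (v^2 + v - 6)/(v^2 + 2*v + 1)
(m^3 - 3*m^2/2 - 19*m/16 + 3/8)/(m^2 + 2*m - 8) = (m^2 + m/2 - 3/16)/(m + 4)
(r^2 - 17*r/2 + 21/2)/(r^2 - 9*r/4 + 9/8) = 4*(r - 7)/(4*r - 3)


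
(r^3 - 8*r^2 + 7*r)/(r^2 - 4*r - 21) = r*(r - 1)/(r + 3)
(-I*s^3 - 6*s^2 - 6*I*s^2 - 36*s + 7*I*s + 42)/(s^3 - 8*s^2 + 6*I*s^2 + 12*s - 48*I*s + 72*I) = (-I*s^3 + s^2*(-6 - 6*I) + s*(-36 + 7*I) + 42)/(s^3 + s^2*(-8 + 6*I) + s*(12 - 48*I) + 72*I)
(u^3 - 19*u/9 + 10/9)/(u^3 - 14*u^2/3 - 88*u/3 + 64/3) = (3*u^2 + 2*u - 5)/(3*(u^2 - 4*u - 32))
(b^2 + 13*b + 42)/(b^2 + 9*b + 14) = (b + 6)/(b + 2)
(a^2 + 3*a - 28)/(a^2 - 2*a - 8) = (a + 7)/(a + 2)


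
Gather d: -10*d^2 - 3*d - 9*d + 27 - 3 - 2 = -10*d^2 - 12*d + 22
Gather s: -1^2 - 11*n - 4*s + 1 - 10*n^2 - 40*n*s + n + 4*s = -10*n^2 - 40*n*s - 10*n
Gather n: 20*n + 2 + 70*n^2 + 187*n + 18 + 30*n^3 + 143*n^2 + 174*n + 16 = 30*n^3 + 213*n^2 + 381*n + 36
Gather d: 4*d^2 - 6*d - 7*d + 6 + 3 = 4*d^2 - 13*d + 9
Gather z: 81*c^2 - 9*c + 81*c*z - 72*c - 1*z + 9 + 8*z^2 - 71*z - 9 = 81*c^2 - 81*c + 8*z^2 + z*(81*c - 72)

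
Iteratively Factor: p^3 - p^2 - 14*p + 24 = (p + 4)*(p^2 - 5*p + 6) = (p - 2)*(p + 4)*(p - 3)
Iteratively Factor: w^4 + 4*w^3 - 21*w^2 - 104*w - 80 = (w + 4)*(w^3 - 21*w - 20) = (w - 5)*(w + 4)*(w^2 + 5*w + 4) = (w - 5)*(w + 4)^2*(w + 1)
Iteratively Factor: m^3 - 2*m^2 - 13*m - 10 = (m - 5)*(m^2 + 3*m + 2) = (m - 5)*(m + 1)*(m + 2)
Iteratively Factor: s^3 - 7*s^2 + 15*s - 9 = (s - 3)*(s^2 - 4*s + 3) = (s - 3)*(s - 1)*(s - 3)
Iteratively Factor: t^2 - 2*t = (t - 2)*(t)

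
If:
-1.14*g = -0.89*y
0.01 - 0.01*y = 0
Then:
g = 0.78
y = 1.00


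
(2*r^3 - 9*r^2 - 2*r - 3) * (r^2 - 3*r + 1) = 2*r^5 - 15*r^4 + 27*r^3 - 6*r^2 + 7*r - 3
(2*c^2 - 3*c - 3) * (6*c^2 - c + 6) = 12*c^4 - 20*c^3 - 3*c^2 - 15*c - 18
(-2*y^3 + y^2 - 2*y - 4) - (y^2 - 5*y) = -2*y^3 + 3*y - 4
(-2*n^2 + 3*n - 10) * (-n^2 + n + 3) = 2*n^4 - 5*n^3 + 7*n^2 - n - 30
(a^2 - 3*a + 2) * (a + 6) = a^3 + 3*a^2 - 16*a + 12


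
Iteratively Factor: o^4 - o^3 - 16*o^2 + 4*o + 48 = (o + 3)*(o^3 - 4*o^2 - 4*o + 16) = (o - 2)*(o + 3)*(o^2 - 2*o - 8) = (o - 2)*(o + 2)*(o + 3)*(o - 4)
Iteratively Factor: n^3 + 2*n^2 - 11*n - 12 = (n - 3)*(n^2 + 5*n + 4) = (n - 3)*(n + 1)*(n + 4)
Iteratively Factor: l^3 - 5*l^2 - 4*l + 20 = (l + 2)*(l^2 - 7*l + 10) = (l - 5)*(l + 2)*(l - 2)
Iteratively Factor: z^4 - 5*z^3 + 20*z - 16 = (z - 4)*(z^3 - z^2 - 4*z + 4) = (z - 4)*(z - 1)*(z^2 - 4) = (z - 4)*(z - 2)*(z - 1)*(z + 2)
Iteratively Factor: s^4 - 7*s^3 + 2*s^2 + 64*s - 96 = (s - 2)*(s^3 - 5*s^2 - 8*s + 48) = (s - 2)*(s + 3)*(s^2 - 8*s + 16) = (s - 4)*(s - 2)*(s + 3)*(s - 4)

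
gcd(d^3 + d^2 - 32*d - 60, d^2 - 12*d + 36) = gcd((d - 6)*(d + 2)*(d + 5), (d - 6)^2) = d - 6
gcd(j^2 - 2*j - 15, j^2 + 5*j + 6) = j + 3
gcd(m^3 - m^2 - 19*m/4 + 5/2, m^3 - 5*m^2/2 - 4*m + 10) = m^2 - m/2 - 5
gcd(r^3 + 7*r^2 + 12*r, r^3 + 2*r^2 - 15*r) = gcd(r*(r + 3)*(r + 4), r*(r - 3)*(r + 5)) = r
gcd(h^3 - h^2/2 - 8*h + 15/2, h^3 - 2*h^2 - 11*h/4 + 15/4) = h^2 - 7*h/2 + 5/2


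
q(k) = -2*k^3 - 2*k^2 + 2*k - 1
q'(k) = -6*k^2 - 4*k + 2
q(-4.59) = 141.09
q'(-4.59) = -106.05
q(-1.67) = -0.60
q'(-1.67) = -8.05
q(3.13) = -75.66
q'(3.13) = -69.30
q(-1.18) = -2.86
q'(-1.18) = -1.63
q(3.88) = -140.17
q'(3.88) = -103.85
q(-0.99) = -3.00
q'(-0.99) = 0.08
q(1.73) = -13.88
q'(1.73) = -22.88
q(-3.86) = 76.51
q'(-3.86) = -71.96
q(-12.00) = 3143.00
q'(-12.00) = -814.00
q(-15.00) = 6269.00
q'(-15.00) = -1288.00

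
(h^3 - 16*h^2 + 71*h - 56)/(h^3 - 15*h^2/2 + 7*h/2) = 2*(h^2 - 9*h + 8)/(h*(2*h - 1))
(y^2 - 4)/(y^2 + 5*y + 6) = (y - 2)/(y + 3)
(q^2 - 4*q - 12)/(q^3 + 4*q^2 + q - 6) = (q - 6)/(q^2 + 2*q - 3)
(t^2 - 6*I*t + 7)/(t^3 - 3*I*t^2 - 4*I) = (t - 7*I)/(t^2 - 4*I*t - 4)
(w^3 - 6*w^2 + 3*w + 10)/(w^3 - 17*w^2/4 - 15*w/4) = 4*(w^2 - w - 2)/(w*(4*w + 3))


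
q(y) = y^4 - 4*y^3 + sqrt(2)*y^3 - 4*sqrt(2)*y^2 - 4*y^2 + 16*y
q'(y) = 4*y^3 - 12*y^2 + 3*sqrt(2)*y^2 - 8*sqrt(2)*y - 8*y + 16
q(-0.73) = -15.54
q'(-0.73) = 24.41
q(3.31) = -26.58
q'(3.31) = 12.14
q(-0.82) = -17.74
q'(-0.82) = 24.42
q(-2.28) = -29.01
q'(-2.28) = -27.70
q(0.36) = 4.40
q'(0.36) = 8.23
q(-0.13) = -2.24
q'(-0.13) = 18.37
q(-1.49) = -31.80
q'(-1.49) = 14.32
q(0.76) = 5.78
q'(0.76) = -1.40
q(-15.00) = 56939.24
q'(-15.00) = -14939.70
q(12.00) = 15069.17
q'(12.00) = 5579.18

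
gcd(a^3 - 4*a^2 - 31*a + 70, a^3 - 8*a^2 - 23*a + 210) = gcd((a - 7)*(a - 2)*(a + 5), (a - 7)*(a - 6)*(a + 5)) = a^2 - 2*a - 35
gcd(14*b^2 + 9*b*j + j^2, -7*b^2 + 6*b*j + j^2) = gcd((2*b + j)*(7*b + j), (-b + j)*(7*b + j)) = 7*b + j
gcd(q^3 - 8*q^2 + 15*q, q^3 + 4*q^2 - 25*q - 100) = q - 5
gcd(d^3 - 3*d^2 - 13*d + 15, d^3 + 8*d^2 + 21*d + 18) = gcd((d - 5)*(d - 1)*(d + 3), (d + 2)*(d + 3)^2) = d + 3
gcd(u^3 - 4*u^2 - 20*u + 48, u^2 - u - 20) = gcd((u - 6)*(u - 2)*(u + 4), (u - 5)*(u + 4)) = u + 4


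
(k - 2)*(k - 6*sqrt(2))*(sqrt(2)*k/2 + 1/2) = sqrt(2)*k^3/2 - 11*k^2/2 - sqrt(2)*k^2 - 3*sqrt(2)*k + 11*k + 6*sqrt(2)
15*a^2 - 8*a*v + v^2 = (-5*a + v)*(-3*a + v)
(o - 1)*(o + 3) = o^2 + 2*o - 3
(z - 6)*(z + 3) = z^2 - 3*z - 18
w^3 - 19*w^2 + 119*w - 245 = (w - 7)^2*(w - 5)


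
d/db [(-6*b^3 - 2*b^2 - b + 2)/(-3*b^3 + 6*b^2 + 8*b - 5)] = (-42*b^4 - 102*b^3 + 98*b^2 - 4*b - 11)/(9*b^6 - 36*b^5 - 12*b^4 + 126*b^3 + 4*b^2 - 80*b + 25)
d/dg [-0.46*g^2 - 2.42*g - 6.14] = -0.92*g - 2.42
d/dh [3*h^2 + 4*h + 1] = 6*h + 4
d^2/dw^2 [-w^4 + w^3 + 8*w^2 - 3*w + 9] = -12*w^2 + 6*w + 16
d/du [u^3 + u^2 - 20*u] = 3*u^2 + 2*u - 20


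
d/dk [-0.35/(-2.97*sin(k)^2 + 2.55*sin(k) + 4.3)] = (0.8925 - 2.079*sin(k))*cos(k)/(-2.97*sin(k)^2 + 2.55*sin(k) + 4.3)^2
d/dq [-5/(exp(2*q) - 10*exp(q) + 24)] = 10*(exp(q) - 5)*exp(q)/(exp(2*q) - 10*exp(q) + 24)^2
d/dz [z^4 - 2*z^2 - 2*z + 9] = 4*z^3 - 4*z - 2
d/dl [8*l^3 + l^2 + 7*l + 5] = 24*l^2 + 2*l + 7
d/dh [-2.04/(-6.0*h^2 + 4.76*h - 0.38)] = (9.7104 - 24.48*h)/(6.0*h^2 - 4.76*h + 0.38)^2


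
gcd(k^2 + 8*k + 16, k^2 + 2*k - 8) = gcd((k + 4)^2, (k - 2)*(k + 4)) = k + 4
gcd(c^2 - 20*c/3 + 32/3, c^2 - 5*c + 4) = c - 4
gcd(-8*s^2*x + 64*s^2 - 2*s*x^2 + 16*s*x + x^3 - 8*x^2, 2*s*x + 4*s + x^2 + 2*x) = 2*s + x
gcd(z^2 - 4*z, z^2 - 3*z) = z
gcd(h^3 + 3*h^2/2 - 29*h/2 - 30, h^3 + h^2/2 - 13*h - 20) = h^2 - 3*h/2 - 10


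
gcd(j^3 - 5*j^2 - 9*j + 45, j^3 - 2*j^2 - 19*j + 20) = j - 5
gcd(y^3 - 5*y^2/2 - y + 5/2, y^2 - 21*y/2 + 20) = y - 5/2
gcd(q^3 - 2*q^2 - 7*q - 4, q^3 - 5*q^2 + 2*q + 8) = q^2 - 3*q - 4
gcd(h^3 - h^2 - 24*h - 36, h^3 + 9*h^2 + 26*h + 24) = h^2 + 5*h + 6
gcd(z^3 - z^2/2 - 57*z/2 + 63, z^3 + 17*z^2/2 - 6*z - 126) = z^2 + 5*z/2 - 21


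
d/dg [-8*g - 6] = -8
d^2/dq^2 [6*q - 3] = 0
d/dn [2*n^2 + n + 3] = 4*n + 1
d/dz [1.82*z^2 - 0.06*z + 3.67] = 3.64*z - 0.06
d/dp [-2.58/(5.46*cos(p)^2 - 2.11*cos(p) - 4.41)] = (5.4438 - 28.1736*cos(p))*sin(p)/(-5.46*cos(p)^2 + 2.11*cos(p) + 4.41)^2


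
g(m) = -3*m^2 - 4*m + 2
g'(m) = -6*m - 4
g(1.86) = -15.82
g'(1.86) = -15.16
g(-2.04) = -2.32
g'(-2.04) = 8.24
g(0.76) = -2.77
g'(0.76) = -8.56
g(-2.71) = -9.19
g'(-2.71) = 12.26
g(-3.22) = -16.23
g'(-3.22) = 15.32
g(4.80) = -86.32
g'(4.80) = -32.80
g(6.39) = -146.06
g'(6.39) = -42.34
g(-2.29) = -4.57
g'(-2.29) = 9.74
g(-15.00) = -613.00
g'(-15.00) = 86.00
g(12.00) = -478.00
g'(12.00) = -76.00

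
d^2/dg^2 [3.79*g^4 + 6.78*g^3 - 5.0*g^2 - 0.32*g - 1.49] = 45.48*g^2 + 40.68*g - 10.0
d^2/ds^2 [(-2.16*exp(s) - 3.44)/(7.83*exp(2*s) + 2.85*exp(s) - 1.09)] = (-132.427224*exp(4*s) - 795.408984*exp(3*s) - 340.905672*exp(2*s) - 152.088912*exp(s) - 13.252656)*exp(s)/(480.048687*exp(6*s) + 524.191095*exp(5*s) - 9.68257800000001*exp(4*s) - 122.794245*exp(3*s) + 1.347894*exp(2*s) + 10.158255*exp(s) - 1.295029)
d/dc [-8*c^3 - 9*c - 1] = -24*c^2 - 9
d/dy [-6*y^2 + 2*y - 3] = 2 - 12*y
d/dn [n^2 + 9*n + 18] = 2*n + 9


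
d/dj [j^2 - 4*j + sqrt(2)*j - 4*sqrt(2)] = 2*j - 4 + sqrt(2)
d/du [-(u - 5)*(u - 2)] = 7 - 2*u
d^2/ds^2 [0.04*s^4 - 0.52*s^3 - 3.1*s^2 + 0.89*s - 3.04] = 0.48*s^2 - 3.12*s - 6.2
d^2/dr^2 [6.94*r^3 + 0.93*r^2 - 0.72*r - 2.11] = 41.64*r + 1.86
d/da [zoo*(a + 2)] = zoo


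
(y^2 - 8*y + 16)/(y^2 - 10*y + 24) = (y - 4)/(y - 6)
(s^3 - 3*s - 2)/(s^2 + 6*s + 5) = (s^2 - s - 2)/(s + 5)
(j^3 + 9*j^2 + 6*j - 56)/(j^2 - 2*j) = j + 11 + 28/j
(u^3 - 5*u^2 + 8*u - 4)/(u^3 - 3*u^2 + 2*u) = (u - 2)/u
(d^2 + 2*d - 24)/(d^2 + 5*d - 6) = (d - 4)/(d - 1)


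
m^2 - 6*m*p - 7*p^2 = (m - 7*p)*(m + p)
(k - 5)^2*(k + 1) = k^3 - 9*k^2 + 15*k + 25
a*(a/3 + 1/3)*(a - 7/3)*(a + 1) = a^4/3 - a^3/9 - 11*a^2/9 - 7*a/9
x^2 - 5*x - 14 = (x - 7)*(x + 2)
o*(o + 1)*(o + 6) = o^3 + 7*o^2 + 6*o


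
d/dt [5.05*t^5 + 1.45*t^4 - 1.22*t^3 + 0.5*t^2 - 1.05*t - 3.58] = 25.25*t^4 + 5.8*t^3 - 3.66*t^2 + 1.0*t - 1.05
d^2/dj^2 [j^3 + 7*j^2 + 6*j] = 6*j + 14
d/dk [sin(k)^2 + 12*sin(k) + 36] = 2*(sin(k) + 6)*cos(k)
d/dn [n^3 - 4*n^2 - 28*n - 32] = 3*n^2 - 8*n - 28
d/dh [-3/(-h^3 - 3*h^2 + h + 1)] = 3*(-3*h^2 - 6*h + 1)/(h^3 + 3*h^2 - h - 1)^2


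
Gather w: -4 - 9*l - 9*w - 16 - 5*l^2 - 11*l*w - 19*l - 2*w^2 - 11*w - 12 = -5*l^2 - 28*l - 2*w^2 + w*(-11*l - 20) - 32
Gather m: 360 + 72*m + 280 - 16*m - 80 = 56*m + 560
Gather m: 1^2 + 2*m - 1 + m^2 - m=m^2 + m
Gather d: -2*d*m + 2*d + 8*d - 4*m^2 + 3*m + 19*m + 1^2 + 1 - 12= d*(10 - 2*m) - 4*m^2 + 22*m - 10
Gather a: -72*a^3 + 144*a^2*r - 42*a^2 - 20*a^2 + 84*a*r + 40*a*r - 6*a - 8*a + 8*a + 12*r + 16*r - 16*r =-72*a^3 + a^2*(144*r - 62) + a*(124*r - 6) + 12*r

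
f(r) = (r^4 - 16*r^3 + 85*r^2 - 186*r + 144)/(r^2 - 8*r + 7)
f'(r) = (8 - 2*r)*(r^4 - 16*r^3 + 85*r^2 - 186*r + 144)/(r^2 - 8*r + 7)^2 + (4*r^3 - 48*r^2 + 170*r - 186)/(r^2 - 8*r + 7) = 2*(r^5 - 20*r^4 + 142*r^3 - 415*r^2 + 451*r - 75)/(r^4 - 16*r^3 + 78*r^2 - 112*r + 49)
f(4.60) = 2.62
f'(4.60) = 3.87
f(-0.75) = 24.95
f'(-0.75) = -7.75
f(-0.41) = 22.56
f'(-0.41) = -6.23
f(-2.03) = 37.38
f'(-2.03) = -11.39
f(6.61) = 38.17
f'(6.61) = 93.03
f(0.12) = 20.30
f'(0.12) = -1.45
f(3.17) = 0.02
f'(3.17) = 0.24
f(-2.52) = 43.24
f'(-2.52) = -12.52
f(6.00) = 14.40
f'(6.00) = 17.52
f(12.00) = 58.91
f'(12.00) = 16.57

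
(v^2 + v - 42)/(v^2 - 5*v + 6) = (v^2 + v - 42)/(v^2 - 5*v + 6)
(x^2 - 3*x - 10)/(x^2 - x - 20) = (x + 2)/(x + 4)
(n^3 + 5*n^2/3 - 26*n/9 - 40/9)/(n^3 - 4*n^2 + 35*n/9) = (3*n^2 + 10*n + 8)/(n*(3*n - 7))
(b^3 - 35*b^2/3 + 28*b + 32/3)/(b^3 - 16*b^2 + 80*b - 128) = (b + 1/3)/(b - 4)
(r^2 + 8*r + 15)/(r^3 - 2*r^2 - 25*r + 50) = (r + 3)/(r^2 - 7*r + 10)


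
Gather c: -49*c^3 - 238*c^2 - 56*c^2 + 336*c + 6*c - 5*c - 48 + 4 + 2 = -49*c^3 - 294*c^2 + 337*c - 42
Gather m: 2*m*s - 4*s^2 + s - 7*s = 2*m*s - 4*s^2 - 6*s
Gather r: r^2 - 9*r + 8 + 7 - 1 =r^2 - 9*r + 14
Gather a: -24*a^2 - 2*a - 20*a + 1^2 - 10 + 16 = -24*a^2 - 22*a + 7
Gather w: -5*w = -5*w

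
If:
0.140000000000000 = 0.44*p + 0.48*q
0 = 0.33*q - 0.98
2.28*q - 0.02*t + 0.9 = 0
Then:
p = -2.92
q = 2.97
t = 383.55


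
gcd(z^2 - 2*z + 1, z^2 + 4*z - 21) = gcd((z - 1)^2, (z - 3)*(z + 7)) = 1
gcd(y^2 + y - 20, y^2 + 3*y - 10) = y + 5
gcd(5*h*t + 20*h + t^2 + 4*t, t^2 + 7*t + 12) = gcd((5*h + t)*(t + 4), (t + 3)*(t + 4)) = t + 4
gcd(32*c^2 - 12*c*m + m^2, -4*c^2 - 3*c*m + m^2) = 4*c - m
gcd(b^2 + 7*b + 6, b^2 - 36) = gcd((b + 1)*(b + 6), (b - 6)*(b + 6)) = b + 6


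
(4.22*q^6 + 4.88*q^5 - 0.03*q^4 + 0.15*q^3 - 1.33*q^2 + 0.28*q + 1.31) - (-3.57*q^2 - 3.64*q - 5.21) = 4.22*q^6 + 4.88*q^5 - 0.03*q^4 + 0.15*q^3 + 2.24*q^2 + 3.92*q + 6.52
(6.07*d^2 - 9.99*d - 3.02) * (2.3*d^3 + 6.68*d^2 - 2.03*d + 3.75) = 13.961*d^5 + 17.5706*d^4 - 86.0013*d^3 + 22.8686*d^2 - 31.3319*d - 11.325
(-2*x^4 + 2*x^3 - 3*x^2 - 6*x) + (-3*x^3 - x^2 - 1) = -2*x^4 - x^3 - 4*x^2 - 6*x - 1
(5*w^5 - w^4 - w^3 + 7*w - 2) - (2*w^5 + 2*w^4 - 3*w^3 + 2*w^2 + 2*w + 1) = 3*w^5 - 3*w^4 + 2*w^3 - 2*w^2 + 5*w - 3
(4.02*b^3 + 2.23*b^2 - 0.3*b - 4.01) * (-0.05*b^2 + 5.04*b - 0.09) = -0.201*b^5 + 20.1493*b^4 + 10.8924*b^3 - 1.5122*b^2 - 20.1834*b + 0.3609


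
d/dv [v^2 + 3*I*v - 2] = 2*v + 3*I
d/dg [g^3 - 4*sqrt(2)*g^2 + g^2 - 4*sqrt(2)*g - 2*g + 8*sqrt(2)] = 3*g^2 - 8*sqrt(2)*g + 2*g - 4*sqrt(2) - 2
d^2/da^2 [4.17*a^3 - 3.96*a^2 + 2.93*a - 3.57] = 25.02*a - 7.92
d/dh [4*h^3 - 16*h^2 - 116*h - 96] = 12*h^2 - 32*h - 116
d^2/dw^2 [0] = 0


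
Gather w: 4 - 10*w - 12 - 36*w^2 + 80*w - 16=-36*w^2 + 70*w - 24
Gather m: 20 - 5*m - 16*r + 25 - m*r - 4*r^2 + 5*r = m*(-r - 5) - 4*r^2 - 11*r + 45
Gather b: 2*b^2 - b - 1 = 2*b^2 - b - 1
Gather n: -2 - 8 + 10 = 0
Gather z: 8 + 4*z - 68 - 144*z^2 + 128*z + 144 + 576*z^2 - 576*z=432*z^2 - 444*z + 84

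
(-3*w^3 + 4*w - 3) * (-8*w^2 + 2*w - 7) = 24*w^5 - 6*w^4 - 11*w^3 + 32*w^2 - 34*w + 21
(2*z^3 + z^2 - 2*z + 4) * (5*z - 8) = 10*z^4 - 11*z^3 - 18*z^2 + 36*z - 32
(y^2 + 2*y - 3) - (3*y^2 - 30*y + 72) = -2*y^2 + 32*y - 75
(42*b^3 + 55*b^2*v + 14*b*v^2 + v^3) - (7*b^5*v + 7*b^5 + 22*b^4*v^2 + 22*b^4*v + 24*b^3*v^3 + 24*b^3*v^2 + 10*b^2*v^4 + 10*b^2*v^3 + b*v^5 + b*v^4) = -7*b^5*v - 7*b^5 - 22*b^4*v^2 - 22*b^4*v - 24*b^3*v^3 - 24*b^3*v^2 + 42*b^3 - 10*b^2*v^4 - 10*b^2*v^3 + 55*b^2*v - b*v^5 - b*v^4 + 14*b*v^2 + v^3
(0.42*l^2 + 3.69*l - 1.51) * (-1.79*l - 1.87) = -0.7518*l^3 - 7.3905*l^2 - 4.1974*l + 2.8237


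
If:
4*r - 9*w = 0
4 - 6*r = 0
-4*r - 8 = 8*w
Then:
No Solution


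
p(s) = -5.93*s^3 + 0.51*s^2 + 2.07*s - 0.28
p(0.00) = -0.28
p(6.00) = -1250.38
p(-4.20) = 439.36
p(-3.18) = 188.99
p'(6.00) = -632.25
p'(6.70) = -789.69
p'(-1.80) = -57.41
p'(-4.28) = -328.18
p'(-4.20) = -316.03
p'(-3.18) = -181.07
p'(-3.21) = -184.51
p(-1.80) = 32.23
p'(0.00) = 2.07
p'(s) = -17.79*s^2 + 1.02*s + 2.07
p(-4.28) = 465.13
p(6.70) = -1747.04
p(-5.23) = 851.16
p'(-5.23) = -489.87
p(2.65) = -101.57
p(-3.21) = 194.47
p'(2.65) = -120.16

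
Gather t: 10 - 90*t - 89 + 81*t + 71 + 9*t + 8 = 0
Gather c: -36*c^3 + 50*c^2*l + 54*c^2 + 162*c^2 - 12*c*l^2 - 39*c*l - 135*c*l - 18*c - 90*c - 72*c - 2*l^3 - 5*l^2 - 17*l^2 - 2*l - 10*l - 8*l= -36*c^3 + c^2*(50*l + 216) + c*(-12*l^2 - 174*l - 180) - 2*l^3 - 22*l^2 - 20*l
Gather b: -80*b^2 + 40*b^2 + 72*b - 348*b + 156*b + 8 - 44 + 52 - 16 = -40*b^2 - 120*b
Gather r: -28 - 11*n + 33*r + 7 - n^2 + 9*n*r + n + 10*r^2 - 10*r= -n^2 - 10*n + 10*r^2 + r*(9*n + 23) - 21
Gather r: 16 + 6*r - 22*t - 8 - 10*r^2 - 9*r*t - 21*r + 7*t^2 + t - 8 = -10*r^2 + r*(-9*t - 15) + 7*t^2 - 21*t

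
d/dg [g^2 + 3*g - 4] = 2*g + 3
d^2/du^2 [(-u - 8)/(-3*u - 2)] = 132/(3*u + 2)^3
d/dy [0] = 0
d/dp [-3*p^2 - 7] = -6*p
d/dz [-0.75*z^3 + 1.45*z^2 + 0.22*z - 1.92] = -2.25*z^2 + 2.9*z + 0.22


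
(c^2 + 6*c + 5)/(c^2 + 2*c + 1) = (c + 5)/(c + 1)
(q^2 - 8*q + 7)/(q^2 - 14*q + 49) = (q - 1)/(q - 7)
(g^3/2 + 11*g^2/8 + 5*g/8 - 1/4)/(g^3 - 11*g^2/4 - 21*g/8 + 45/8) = (4*g^3 + 11*g^2 + 5*g - 2)/(8*g^3 - 22*g^2 - 21*g + 45)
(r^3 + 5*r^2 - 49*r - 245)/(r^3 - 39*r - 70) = (r + 7)/(r + 2)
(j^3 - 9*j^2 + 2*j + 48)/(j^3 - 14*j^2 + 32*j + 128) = (j - 3)/(j - 8)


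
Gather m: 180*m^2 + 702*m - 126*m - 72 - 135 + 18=180*m^2 + 576*m - 189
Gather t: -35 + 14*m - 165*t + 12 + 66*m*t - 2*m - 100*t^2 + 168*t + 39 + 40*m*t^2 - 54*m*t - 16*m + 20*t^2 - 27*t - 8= -4*m + t^2*(40*m - 80) + t*(12*m - 24) + 8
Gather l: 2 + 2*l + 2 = 2*l + 4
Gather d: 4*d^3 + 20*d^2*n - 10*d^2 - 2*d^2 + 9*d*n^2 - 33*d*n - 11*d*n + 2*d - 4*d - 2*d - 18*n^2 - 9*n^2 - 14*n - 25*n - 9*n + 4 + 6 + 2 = 4*d^3 + d^2*(20*n - 12) + d*(9*n^2 - 44*n - 4) - 27*n^2 - 48*n + 12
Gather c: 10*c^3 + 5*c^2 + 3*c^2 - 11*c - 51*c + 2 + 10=10*c^3 + 8*c^2 - 62*c + 12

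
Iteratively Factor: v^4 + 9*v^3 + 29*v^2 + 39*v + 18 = (v + 2)*(v^3 + 7*v^2 + 15*v + 9) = (v + 2)*(v + 3)*(v^2 + 4*v + 3) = (v + 1)*(v + 2)*(v + 3)*(v + 3)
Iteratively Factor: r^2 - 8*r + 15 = (r - 5)*(r - 3)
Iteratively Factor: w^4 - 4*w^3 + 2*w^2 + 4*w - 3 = (w - 3)*(w^3 - w^2 - w + 1) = (w - 3)*(w - 1)*(w^2 - 1) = (w - 3)*(w - 1)^2*(w + 1)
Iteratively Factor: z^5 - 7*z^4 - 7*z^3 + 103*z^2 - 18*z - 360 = (z + 2)*(z^4 - 9*z^3 + 11*z^2 + 81*z - 180) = (z - 5)*(z + 2)*(z^3 - 4*z^2 - 9*z + 36) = (z - 5)*(z - 3)*(z + 2)*(z^2 - z - 12) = (z - 5)*(z - 3)*(z + 2)*(z + 3)*(z - 4)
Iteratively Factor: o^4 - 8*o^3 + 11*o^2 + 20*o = (o + 1)*(o^3 - 9*o^2 + 20*o) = o*(o + 1)*(o^2 - 9*o + 20) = o*(o - 4)*(o + 1)*(o - 5)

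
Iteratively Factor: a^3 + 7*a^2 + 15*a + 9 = (a + 3)*(a^2 + 4*a + 3) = (a + 1)*(a + 3)*(a + 3)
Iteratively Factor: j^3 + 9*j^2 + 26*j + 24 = (j + 2)*(j^2 + 7*j + 12) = (j + 2)*(j + 4)*(j + 3)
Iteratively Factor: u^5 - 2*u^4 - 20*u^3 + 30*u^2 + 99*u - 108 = (u - 3)*(u^4 + u^3 - 17*u^2 - 21*u + 36) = (u - 3)*(u + 3)*(u^3 - 2*u^2 - 11*u + 12) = (u - 3)*(u - 1)*(u + 3)*(u^2 - u - 12) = (u - 4)*(u - 3)*(u - 1)*(u + 3)*(u + 3)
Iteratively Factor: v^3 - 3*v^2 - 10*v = (v - 5)*(v^2 + 2*v) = v*(v - 5)*(v + 2)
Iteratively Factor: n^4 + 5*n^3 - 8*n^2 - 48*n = (n + 4)*(n^3 + n^2 - 12*n) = (n + 4)^2*(n^2 - 3*n) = (n - 3)*(n + 4)^2*(n)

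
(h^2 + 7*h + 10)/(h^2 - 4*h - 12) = (h + 5)/(h - 6)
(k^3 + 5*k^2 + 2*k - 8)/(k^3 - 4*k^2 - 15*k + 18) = (k^2 + 6*k + 8)/(k^2 - 3*k - 18)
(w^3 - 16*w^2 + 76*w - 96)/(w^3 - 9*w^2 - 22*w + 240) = (w - 2)/(w + 5)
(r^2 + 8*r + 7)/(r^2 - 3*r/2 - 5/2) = 2*(r + 7)/(2*r - 5)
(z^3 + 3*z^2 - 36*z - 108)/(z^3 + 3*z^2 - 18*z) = (z^2 - 3*z - 18)/(z*(z - 3))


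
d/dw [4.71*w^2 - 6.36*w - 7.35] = 9.42*w - 6.36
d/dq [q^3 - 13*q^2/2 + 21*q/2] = 3*q^2 - 13*q + 21/2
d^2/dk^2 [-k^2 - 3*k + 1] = -2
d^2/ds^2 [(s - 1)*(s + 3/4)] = 2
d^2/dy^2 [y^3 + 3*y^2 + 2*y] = 6*y + 6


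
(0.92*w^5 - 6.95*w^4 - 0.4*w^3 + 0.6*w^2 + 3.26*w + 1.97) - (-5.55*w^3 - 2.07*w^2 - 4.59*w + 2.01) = 0.92*w^5 - 6.95*w^4 + 5.15*w^3 + 2.67*w^2 + 7.85*w - 0.0399999999999998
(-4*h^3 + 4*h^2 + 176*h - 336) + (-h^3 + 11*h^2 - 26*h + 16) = -5*h^3 + 15*h^2 + 150*h - 320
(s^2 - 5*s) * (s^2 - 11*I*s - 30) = s^4 - 5*s^3 - 11*I*s^3 - 30*s^2 + 55*I*s^2 + 150*s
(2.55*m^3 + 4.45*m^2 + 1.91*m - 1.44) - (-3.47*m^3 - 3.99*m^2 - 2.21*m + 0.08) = 6.02*m^3 + 8.44*m^2 + 4.12*m - 1.52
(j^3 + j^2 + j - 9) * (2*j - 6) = 2*j^4 - 4*j^3 - 4*j^2 - 24*j + 54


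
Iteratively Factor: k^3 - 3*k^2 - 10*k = (k + 2)*(k^2 - 5*k) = (k - 5)*(k + 2)*(k)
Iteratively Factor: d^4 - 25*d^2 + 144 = (d - 4)*(d^3 + 4*d^2 - 9*d - 36) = (d - 4)*(d - 3)*(d^2 + 7*d + 12) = (d - 4)*(d - 3)*(d + 4)*(d + 3)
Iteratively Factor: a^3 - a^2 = (a - 1)*(a^2) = a*(a - 1)*(a)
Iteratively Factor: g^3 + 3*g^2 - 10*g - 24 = (g + 2)*(g^2 + g - 12) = (g + 2)*(g + 4)*(g - 3)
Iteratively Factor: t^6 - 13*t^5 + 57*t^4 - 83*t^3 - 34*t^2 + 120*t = (t - 2)*(t^5 - 11*t^4 + 35*t^3 - 13*t^2 - 60*t) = (t - 3)*(t - 2)*(t^4 - 8*t^3 + 11*t^2 + 20*t) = (t - 4)*(t - 3)*(t - 2)*(t^3 - 4*t^2 - 5*t) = (t - 5)*(t - 4)*(t - 3)*(t - 2)*(t^2 + t) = (t - 5)*(t - 4)*(t - 3)*(t - 2)*(t + 1)*(t)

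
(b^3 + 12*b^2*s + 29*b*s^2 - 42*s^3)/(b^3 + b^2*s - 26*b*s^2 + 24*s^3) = (-b - 7*s)/(-b + 4*s)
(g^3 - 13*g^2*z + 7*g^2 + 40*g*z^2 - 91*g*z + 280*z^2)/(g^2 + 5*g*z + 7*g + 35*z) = (g^2 - 13*g*z + 40*z^2)/(g + 5*z)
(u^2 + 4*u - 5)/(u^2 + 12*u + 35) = (u - 1)/(u + 7)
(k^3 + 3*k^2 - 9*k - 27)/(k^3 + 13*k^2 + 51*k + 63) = (k - 3)/(k + 7)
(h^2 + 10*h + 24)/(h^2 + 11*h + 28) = (h + 6)/(h + 7)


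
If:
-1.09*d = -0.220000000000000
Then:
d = 0.20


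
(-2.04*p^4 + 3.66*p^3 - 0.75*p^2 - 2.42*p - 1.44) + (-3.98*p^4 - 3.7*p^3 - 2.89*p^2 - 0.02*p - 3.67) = -6.02*p^4 - 0.04*p^3 - 3.64*p^2 - 2.44*p - 5.11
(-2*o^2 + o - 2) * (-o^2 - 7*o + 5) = 2*o^4 + 13*o^3 - 15*o^2 + 19*o - 10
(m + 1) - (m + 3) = -2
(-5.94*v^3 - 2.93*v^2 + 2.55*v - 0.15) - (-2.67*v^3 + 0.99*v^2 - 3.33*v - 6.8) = -3.27*v^3 - 3.92*v^2 + 5.88*v + 6.65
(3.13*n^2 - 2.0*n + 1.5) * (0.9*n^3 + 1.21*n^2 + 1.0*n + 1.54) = 2.817*n^5 + 1.9873*n^4 + 2.06*n^3 + 4.6352*n^2 - 1.58*n + 2.31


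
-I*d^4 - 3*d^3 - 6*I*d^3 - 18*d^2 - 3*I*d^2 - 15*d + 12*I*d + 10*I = (d + 5)*(d - 2*I)*(d - I)*(-I*d - I)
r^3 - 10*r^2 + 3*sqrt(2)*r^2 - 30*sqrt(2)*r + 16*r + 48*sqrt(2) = (r - 8)*(r - 2)*(r + 3*sqrt(2))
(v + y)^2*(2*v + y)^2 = 4*v^4 + 12*v^3*y + 13*v^2*y^2 + 6*v*y^3 + y^4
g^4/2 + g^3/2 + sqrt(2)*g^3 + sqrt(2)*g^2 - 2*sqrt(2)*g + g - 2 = (g/2 + 1)*(g - 1)*(g + sqrt(2))^2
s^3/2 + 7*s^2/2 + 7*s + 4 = (s/2 + 1/2)*(s + 2)*(s + 4)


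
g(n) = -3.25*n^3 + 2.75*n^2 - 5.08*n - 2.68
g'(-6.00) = -389.08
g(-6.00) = 828.80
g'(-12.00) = -1475.08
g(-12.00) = 6070.28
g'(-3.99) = -182.25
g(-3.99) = 267.81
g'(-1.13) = -23.74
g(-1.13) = 11.26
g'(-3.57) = -148.98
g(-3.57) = 198.38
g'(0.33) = -4.33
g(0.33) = -4.17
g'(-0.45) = -9.53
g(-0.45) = 0.46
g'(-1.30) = -28.71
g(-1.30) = 15.71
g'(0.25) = -4.31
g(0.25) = -3.83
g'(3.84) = -127.73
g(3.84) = -165.66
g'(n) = -9.75*n^2 + 5.5*n - 5.08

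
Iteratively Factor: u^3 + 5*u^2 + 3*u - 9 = (u + 3)*(u^2 + 2*u - 3) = (u - 1)*(u + 3)*(u + 3)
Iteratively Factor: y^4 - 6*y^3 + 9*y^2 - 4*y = (y - 4)*(y^3 - 2*y^2 + y) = (y - 4)*(y - 1)*(y^2 - y) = y*(y - 4)*(y - 1)*(y - 1)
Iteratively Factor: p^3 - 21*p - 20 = (p + 1)*(p^2 - p - 20) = (p - 5)*(p + 1)*(p + 4)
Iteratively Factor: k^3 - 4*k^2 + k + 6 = (k - 3)*(k^2 - k - 2) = (k - 3)*(k + 1)*(k - 2)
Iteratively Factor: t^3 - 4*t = (t - 2)*(t^2 + 2*t) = t*(t - 2)*(t + 2)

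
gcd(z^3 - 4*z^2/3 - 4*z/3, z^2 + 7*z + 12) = 1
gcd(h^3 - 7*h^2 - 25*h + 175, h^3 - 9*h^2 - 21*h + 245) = h^2 - 2*h - 35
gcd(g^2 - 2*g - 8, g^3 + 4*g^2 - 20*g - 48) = g^2 - 2*g - 8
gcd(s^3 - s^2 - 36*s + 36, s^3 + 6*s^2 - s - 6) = s^2 + 5*s - 6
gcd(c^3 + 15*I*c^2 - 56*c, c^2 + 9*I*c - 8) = c + 8*I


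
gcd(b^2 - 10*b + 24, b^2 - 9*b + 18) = b - 6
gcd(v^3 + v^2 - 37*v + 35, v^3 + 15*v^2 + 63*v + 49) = v + 7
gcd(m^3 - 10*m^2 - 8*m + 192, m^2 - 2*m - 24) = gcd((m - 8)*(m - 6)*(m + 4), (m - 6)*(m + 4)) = m^2 - 2*m - 24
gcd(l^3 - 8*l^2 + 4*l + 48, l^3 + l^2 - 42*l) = l - 6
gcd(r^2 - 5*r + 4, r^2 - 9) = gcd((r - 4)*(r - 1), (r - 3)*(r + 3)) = 1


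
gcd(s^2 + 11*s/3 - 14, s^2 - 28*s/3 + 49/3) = s - 7/3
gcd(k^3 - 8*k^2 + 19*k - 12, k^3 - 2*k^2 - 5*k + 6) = k^2 - 4*k + 3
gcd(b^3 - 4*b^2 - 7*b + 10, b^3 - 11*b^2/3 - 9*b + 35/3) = b^2 - 6*b + 5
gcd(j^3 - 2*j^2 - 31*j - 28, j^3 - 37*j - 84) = j^2 - 3*j - 28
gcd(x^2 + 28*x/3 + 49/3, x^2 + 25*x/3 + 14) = x + 7/3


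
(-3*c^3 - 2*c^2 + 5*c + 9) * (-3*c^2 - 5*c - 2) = 9*c^5 + 21*c^4 + c^3 - 48*c^2 - 55*c - 18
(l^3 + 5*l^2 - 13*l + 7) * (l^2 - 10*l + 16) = l^5 - 5*l^4 - 47*l^3 + 217*l^2 - 278*l + 112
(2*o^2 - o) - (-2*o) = 2*o^2 + o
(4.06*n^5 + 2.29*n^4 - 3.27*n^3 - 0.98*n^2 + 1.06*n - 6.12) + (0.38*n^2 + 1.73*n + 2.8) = 4.06*n^5 + 2.29*n^4 - 3.27*n^3 - 0.6*n^2 + 2.79*n - 3.32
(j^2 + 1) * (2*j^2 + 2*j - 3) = 2*j^4 + 2*j^3 - j^2 + 2*j - 3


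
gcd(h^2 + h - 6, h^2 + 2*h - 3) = h + 3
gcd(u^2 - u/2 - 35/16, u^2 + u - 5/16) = u + 5/4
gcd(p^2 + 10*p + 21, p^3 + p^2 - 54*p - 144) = p + 3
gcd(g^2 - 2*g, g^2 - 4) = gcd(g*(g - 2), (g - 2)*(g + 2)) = g - 2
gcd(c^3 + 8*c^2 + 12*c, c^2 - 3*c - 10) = c + 2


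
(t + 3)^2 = t^2 + 6*t + 9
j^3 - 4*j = j*(j - 2)*(j + 2)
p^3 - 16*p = p*(p - 4)*(p + 4)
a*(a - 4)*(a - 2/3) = a^3 - 14*a^2/3 + 8*a/3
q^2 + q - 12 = (q - 3)*(q + 4)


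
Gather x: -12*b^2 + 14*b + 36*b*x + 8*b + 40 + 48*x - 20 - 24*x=-12*b^2 + 22*b + x*(36*b + 24) + 20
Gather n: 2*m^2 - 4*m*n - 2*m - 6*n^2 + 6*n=2*m^2 - 2*m - 6*n^2 + n*(6 - 4*m)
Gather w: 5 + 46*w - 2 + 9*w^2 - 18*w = 9*w^2 + 28*w + 3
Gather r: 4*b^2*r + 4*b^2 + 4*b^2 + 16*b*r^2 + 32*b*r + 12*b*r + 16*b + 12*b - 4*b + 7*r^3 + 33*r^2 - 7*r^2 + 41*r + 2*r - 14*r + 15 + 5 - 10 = 8*b^2 + 24*b + 7*r^3 + r^2*(16*b + 26) + r*(4*b^2 + 44*b + 29) + 10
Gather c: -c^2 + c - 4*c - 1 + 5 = -c^2 - 3*c + 4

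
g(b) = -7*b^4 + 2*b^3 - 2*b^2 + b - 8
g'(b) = -28*b^3 + 6*b^2 - 4*b + 1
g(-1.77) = -95.83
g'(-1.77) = 182.14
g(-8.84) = -44301.89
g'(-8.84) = 19847.83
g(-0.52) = -9.85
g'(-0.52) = 8.64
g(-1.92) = -126.58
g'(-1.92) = 228.98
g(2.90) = -468.24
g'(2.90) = -643.03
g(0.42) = -8.00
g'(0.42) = -1.70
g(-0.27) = -8.49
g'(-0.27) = 3.07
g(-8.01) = -29987.80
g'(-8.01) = 14807.83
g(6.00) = -8714.00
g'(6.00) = -5855.00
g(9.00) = -44630.00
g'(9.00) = -19961.00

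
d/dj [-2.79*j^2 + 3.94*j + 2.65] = 3.94 - 5.58*j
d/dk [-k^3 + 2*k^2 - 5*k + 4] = -3*k^2 + 4*k - 5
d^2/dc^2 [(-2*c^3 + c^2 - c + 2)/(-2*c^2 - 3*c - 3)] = 16*(2*c^3 + 6*c^2 - 3)/(8*c^6 + 36*c^5 + 90*c^4 + 135*c^3 + 135*c^2 + 81*c + 27)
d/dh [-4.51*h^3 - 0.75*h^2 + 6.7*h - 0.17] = -13.53*h^2 - 1.5*h + 6.7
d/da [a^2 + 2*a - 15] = 2*a + 2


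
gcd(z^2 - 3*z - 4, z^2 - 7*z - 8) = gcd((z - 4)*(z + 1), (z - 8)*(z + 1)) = z + 1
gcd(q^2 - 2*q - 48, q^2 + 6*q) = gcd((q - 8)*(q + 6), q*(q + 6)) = q + 6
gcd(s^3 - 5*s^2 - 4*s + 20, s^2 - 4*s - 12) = s + 2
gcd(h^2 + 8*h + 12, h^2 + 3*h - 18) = h + 6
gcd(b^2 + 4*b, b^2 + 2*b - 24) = 1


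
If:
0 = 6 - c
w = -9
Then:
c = 6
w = -9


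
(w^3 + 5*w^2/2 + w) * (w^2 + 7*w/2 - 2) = w^5 + 6*w^4 + 31*w^3/4 - 3*w^2/2 - 2*w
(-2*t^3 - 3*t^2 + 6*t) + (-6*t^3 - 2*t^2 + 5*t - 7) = -8*t^3 - 5*t^2 + 11*t - 7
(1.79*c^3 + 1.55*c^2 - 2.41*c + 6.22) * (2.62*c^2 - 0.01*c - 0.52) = 4.6898*c^5 + 4.0431*c^4 - 7.2605*c^3 + 15.5145*c^2 + 1.191*c - 3.2344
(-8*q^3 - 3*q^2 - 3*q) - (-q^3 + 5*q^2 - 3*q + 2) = -7*q^3 - 8*q^2 - 2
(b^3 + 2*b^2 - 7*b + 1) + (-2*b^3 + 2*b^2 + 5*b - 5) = -b^3 + 4*b^2 - 2*b - 4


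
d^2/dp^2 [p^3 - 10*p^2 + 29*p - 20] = 6*p - 20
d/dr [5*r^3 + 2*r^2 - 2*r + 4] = 15*r^2 + 4*r - 2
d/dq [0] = 0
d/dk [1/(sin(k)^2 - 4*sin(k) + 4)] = -2*cos(k)/(sin(k) - 2)^3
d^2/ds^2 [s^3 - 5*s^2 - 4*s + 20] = 6*s - 10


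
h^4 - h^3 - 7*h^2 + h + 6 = (h - 3)*(h - 1)*(h + 1)*(h + 2)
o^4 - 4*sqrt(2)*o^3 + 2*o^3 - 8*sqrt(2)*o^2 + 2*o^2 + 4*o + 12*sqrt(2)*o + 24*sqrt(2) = (o + 2)*(o - 3*sqrt(2))*(o - 2*sqrt(2))*(o + sqrt(2))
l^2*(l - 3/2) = l^3 - 3*l^2/2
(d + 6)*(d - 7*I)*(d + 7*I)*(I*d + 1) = I*d^4 + d^3 + 6*I*d^3 + 6*d^2 + 49*I*d^2 + 49*d + 294*I*d + 294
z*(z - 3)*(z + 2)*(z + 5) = z^4 + 4*z^3 - 11*z^2 - 30*z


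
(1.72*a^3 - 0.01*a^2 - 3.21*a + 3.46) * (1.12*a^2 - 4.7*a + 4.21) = 1.9264*a^5 - 8.0952*a^4 + 3.693*a^3 + 18.9201*a^2 - 29.7761*a + 14.5666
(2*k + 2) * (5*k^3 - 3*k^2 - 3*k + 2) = 10*k^4 + 4*k^3 - 12*k^2 - 2*k + 4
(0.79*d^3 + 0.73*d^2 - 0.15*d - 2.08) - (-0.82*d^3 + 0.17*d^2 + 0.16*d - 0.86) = 1.61*d^3 + 0.56*d^2 - 0.31*d - 1.22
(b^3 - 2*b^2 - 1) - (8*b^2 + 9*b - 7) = b^3 - 10*b^2 - 9*b + 6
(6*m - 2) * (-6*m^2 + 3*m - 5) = -36*m^3 + 30*m^2 - 36*m + 10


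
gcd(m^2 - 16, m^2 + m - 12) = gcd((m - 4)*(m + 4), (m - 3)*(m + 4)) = m + 4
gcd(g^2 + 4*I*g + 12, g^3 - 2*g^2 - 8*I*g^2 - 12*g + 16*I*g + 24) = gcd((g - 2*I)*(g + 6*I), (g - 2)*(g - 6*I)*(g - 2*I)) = g - 2*I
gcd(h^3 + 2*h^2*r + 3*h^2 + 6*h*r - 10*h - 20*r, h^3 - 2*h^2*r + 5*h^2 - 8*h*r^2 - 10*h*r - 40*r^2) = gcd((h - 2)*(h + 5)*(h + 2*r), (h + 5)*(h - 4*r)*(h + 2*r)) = h^2 + 2*h*r + 5*h + 10*r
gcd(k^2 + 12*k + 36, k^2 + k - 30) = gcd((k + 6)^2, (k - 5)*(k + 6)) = k + 6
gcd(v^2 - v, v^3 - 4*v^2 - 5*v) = v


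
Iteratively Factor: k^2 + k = (k)*(k + 1)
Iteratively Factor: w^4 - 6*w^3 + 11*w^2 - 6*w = (w - 3)*(w^3 - 3*w^2 + 2*w) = (w - 3)*(w - 2)*(w^2 - w) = (w - 3)*(w - 2)*(w - 1)*(w)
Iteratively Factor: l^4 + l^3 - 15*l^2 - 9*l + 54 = (l + 3)*(l^3 - 2*l^2 - 9*l + 18) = (l - 3)*(l + 3)*(l^2 + l - 6) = (l - 3)*(l - 2)*(l + 3)*(l + 3)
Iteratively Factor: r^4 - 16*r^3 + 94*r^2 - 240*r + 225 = (r - 3)*(r^3 - 13*r^2 + 55*r - 75) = (r - 5)*(r - 3)*(r^2 - 8*r + 15) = (r - 5)^2*(r - 3)*(r - 3)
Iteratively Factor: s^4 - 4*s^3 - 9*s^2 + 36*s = (s - 3)*(s^3 - s^2 - 12*s) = (s - 4)*(s - 3)*(s^2 + 3*s) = s*(s - 4)*(s - 3)*(s + 3)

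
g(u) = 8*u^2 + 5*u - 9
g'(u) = 16*u + 5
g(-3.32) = 62.58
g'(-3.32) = -48.12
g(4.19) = 152.40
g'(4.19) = 72.04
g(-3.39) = 65.99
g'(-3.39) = -49.24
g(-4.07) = 103.17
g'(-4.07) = -60.12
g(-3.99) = 98.41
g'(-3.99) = -58.84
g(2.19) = 40.32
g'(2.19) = 40.04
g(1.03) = 4.64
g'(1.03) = 21.48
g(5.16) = 229.80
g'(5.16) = 87.56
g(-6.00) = 249.00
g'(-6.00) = -91.00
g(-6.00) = 249.00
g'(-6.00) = -91.00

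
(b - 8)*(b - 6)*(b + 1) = b^3 - 13*b^2 + 34*b + 48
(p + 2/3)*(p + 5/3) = p^2 + 7*p/3 + 10/9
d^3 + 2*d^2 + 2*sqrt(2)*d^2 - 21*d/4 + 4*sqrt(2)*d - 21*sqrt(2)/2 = (d - 3/2)*(d + 7/2)*(d + 2*sqrt(2))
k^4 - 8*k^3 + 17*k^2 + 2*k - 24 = (k - 4)*(k - 3)*(k - 2)*(k + 1)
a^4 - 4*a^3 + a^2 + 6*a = a*(a - 3)*(a - 2)*(a + 1)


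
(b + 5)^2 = b^2 + 10*b + 25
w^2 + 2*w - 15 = (w - 3)*(w + 5)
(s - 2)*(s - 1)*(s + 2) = s^3 - s^2 - 4*s + 4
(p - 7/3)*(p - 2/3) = p^2 - 3*p + 14/9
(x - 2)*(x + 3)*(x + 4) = x^3 + 5*x^2 - 2*x - 24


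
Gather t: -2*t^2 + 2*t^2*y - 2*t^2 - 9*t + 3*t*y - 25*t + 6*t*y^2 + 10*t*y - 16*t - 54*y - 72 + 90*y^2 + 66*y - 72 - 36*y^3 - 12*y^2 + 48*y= t^2*(2*y - 4) + t*(6*y^2 + 13*y - 50) - 36*y^3 + 78*y^2 + 60*y - 144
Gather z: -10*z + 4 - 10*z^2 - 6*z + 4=-10*z^2 - 16*z + 8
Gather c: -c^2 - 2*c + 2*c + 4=4 - c^2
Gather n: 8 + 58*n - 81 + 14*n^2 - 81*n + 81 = 14*n^2 - 23*n + 8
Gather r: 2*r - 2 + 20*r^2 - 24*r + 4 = 20*r^2 - 22*r + 2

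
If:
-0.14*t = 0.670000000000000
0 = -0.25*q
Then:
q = 0.00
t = -4.79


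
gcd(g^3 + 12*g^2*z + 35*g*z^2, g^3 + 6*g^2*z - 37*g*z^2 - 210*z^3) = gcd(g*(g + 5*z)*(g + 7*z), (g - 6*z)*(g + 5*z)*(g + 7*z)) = g^2 + 12*g*z + 35*z^2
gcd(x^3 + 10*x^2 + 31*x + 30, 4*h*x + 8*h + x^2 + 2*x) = x + 2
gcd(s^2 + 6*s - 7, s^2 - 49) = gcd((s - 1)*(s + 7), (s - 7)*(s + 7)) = s + 7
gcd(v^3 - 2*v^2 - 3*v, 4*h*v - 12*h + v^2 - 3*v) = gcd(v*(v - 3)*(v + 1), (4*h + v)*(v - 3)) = v - 3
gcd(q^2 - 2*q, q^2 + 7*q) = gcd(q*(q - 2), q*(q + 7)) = q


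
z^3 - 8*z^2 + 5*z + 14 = (z - 7)*(z - 2)*(z + 1)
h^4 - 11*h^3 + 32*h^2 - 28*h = h*(h - 7)*(h - 2)^2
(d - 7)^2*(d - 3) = d^3 - 17*d^2 + 91*d - 147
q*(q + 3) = q^2 + 3*q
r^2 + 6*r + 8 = (r + 2)*(r + 4)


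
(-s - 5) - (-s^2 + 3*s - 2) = s^2 - 4*s - 3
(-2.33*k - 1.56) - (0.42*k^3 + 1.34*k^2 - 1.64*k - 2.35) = -0.42*k^3 - 1.34*k^2 - 0.69*k + 0.79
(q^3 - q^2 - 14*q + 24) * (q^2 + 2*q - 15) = q^5 + q^4 - 31*q^3 + 11*q^2 + 258*q - 360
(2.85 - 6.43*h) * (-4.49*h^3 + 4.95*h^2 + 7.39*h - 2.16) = 28.8707*h^4 - 44.625*h^3 - 33.4102*h^2 + 34.9503*h - 6.156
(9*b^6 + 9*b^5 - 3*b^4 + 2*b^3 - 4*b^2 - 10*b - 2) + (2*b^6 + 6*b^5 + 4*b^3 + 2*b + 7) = 11*b^6 + 15*b^5 - 3*b^4 + 6*b^3 - 4*b^2 - 8*b + 5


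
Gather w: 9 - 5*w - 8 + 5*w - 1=0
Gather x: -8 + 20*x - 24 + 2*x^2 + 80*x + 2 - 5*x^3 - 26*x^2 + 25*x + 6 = -5*x^3 - 24*x^2 + 125*x - 24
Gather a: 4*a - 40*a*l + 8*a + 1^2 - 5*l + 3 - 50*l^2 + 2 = a*(12 - 40*l) - 50*l^2 - 5*l + 6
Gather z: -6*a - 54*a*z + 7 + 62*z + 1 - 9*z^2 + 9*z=-6*a - 9*z^2 + z*(71 - 54*a) + 8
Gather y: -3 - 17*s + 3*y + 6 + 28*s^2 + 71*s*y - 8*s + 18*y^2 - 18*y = 28*s^2 - 25*s + 18*y^2 + y*(71*s - 15) + 3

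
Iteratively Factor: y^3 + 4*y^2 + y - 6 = (y - 1)*(y^2 + 5*y + 6) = (y - 1)*(y + 3)*(y + 2)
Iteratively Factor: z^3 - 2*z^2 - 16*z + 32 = (z + 4)*(z^2 - 6*z + 8) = (z - 4)*(z + 4)*(z - 2)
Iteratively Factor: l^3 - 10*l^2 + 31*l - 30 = (l - 2)*(l^2 - 8*l + 15) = (l - 3)*(l - 2)*(l - 5)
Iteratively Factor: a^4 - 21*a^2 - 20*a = (a + 4)*(a^3 - 4*a^2 - 5*a) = (a + 1)*(a + 4)*(a^2 - 5*a) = a*(a + 1)*(a + 4)*(a - 5)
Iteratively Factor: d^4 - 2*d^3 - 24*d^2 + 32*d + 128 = (d + 2)*(d^3 - 4*d^2 - 16*d + 64) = (d - 4)*(d + 2)*(d^2 - 16) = (d - 4)*(d + 2)*(d + 4)*(d - 4)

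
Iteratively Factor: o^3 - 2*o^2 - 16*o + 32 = (o + 4)*(o^2 - 6*o + 8) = (o - 2)*(o + 4)*(o - 4)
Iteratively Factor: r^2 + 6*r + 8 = (r + 2)*(r + 4)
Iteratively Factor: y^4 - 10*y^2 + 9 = (y + 3)*(y^3 - 3*y^2 - y + 3) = (y - 3)*(y + 3)*(y^2 - 1) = (y - 3)*(y - 1)*(y + 3)*(y + 1)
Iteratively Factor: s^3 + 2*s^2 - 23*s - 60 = (s + 4)*(s^2 - 2*s - 15) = (s - 5)*(s + 4)*(s + 3)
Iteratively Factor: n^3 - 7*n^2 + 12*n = (n - 4)*(n^2 - 3*n) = (n - 4)*(n - 3)*(n)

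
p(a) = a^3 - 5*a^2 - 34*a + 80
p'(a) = 3*a^2 - 10*a - 34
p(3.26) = -49.33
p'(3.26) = -34.72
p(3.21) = -47.58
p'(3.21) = -35.19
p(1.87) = 5.47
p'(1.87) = -42.21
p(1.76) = 10.12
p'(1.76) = -42.31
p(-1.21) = 112.05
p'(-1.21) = -17.51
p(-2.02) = 120.04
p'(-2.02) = -1.56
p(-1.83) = 119.35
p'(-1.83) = -5.65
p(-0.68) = 100.49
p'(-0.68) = -25.81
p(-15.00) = -3910.00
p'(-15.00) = 791.00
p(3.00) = -40.00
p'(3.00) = -37.00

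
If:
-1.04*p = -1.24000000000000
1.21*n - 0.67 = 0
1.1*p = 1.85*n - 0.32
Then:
No Solution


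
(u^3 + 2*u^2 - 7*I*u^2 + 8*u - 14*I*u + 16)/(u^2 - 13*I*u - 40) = (u^2 + u*(2 + I) + 2*I)/(u - 5*I)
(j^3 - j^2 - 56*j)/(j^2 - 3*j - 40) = j*(j + 7)/(j + 5)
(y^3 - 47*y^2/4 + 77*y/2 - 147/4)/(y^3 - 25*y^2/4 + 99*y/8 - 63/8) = 2*(y - 7)/(2*y - 3)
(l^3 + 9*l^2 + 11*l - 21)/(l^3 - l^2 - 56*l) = (l^2 + 2*l - 3)/(l*(l - 8))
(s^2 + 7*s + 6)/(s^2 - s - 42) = (s + 1)/(s - 7)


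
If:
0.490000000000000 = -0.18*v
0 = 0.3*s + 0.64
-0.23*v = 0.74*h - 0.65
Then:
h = 1.72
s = -2.13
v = -2.72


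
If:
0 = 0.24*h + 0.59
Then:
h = -2.46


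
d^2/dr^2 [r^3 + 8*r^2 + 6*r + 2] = 6*r + 16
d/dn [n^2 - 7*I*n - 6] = 2*n - 7*I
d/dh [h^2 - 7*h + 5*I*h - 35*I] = 2*h - 7 + 5*I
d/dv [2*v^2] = 4*v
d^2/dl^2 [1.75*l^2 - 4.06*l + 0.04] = 3.50000000000000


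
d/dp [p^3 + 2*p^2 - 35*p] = 3*p^2 + 4*p - 35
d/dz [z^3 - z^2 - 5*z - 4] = 3*z^2 - 2*z - 5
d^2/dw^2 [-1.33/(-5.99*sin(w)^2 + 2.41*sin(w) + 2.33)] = (190.882132*sin(w)^4 - 57.599241*sin(w)^3 - 204.348781*sin(w)^2 + 107.730133*sin(w) - 52.574368)/(-5.99*sin(w)^2 + 2.41*sin(w) + 2.33)^3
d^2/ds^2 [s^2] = 2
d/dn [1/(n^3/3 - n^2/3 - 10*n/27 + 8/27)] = 27*(-27*n^2 + 18*n + 10)/(9*n^3 - 9*n^2 - 10*n + 8)^2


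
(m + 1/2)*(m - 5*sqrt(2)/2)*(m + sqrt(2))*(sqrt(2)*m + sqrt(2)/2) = sqrt(2)*m^4 - 3*m^3 + sqrt(2)*m^3 - 19*sqrt(2)*m^2/4 - 3*m^2 - 5*sqrt(2)*m - 3*m/4 - 5*sqrt(2)/4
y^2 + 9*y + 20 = (y + 4)*(y + 5)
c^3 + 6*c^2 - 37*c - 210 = (c - 6)*(c + 5)*(c + 7)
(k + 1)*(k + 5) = k^2 + 6*k + 5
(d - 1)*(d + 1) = d^2 - 1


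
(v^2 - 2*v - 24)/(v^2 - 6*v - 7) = (-v^2 + 2*v + 24)/(-v^2 + 6*v + 7)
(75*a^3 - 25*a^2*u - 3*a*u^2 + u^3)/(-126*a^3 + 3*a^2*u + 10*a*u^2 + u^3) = (-25*a^2 + u^2)/(42*a^2 + 13*a*u + u^2)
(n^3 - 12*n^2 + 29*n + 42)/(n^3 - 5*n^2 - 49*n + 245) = (n^2 - 5*n - 6)/(n^2 + 2*n - 35)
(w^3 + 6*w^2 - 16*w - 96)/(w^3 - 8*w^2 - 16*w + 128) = (w + 6)/(w - 8)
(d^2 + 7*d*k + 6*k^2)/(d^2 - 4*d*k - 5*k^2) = (d + 6*k)/(d - 5*k)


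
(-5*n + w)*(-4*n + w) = 20*n^2 - 9*n*w + w^2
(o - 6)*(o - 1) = o^2 - 7*o + 6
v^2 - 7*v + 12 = (v - 4)*(v - 3)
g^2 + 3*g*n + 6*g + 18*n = (g + 6)*(g + 3*n)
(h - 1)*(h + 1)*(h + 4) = h^3 + 4*h^2 - h - 4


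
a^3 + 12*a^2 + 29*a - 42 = (a - 1)*(a + 6)*(a + 7)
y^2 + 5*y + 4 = (y + 1)*(y + 4)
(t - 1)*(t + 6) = t^2 + 5*t - 6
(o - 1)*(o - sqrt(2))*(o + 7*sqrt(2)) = o^3 - o^2 + 6*sqrt(2)*o^2 - 14*o - 6*sqrt(2)*o + 14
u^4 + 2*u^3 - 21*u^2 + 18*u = u*(u - 3)*(u - 1)*(u + 6)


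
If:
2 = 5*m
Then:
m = 2/5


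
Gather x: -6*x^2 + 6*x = -6*x^2 + 6*x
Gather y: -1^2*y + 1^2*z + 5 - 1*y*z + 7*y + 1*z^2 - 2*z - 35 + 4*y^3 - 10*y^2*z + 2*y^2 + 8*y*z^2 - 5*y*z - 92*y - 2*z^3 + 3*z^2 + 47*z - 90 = 4*y^3 + y^2*(2 - 10*z) + y*(8*z^2 - 6*z - 86) - 2*z^3 + 4*z^2 + 46*z - 120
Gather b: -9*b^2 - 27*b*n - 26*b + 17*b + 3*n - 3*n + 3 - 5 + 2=-9*b^2 + b*(-27*n - 9)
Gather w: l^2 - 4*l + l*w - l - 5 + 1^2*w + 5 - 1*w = l^2 + l*w - 5*l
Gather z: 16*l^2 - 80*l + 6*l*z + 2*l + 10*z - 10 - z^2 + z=16*l^2 - 78*l - z^2 + z*(6*l + 11) - 10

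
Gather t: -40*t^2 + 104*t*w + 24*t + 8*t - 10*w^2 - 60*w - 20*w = -40*t^2 + t*(104*w + 32) - 10*w^2 - 80*w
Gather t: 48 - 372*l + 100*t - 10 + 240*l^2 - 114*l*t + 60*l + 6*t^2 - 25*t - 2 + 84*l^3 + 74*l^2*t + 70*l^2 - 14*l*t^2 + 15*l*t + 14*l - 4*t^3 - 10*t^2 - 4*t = 84*l^3 + 310*l^2 - 298*l - 4*t^3 + t^2*(-14*l - 4) + t*(74*l^2 - 99*l + 71) + 36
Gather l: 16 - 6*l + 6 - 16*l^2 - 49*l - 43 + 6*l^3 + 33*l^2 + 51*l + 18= 6*l^3 + 17*l^2 - 4*l - 3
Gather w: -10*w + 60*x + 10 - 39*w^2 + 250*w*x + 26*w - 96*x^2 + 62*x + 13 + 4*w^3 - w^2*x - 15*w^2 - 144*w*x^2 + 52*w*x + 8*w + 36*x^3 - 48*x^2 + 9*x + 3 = 4*w^3 + w^2*(-x - 54) + w*(-144*x^2 + 302*x + 24) + 36*x^3 - 144*x^2 + 131*x + 26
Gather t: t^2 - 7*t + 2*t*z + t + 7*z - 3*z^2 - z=t^2 + t*(2*z - 6) - 3*z^2 + 6*z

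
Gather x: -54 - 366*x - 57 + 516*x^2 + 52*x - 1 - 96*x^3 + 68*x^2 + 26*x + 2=-96*x^3 + 584*x^2 - 288*x - 110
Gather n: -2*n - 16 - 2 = -2*n - 18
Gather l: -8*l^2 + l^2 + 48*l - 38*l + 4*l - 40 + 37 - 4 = -7*l^2 + 14*l - 7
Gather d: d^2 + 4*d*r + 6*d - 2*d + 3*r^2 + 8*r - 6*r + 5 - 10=d^2 + d*(4*r + 4) + 3*r^2 + 2*r - 5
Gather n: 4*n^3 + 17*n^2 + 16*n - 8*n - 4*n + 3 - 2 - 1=4*n^3 + 17*n^2 + 4*n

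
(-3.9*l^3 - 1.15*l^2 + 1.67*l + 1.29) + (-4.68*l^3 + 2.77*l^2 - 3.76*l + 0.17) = -8.58*l^3 + 1.62*l^2 - 2.09*l + 1.46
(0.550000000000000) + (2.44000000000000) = 2.99000000000000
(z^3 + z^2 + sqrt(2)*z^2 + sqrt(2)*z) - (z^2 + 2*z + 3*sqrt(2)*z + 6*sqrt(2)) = z^3 + sqrt(2)*z^2 - 2*sqrt(2)*z - 2*z - 6*sqrt(2)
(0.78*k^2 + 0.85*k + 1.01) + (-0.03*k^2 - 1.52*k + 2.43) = 0.75*k^2 - 0.67*k + 3.44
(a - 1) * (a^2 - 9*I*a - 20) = a^3 - a^2 - 9*I*a^2 - 20*a + 9*I*a + 20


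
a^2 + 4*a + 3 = (a + 1)*(a + 3)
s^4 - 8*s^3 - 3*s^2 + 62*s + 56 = (s - 7)*(s - 4)*(s + 1)*(s + 2)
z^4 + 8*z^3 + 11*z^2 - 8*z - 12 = (z - 1)*(z + 1)*(z + 2)*(z + 6)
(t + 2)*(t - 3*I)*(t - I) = t^3 + 2*t^2 - 4*I*t^2 - 3*t - 8*I*t - 6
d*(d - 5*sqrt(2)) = d^2 - 5*sqrt(2)*d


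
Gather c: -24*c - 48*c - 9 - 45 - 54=-72*c - 108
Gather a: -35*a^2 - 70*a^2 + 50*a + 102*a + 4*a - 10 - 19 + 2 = -105*a^2 + 156*a - 27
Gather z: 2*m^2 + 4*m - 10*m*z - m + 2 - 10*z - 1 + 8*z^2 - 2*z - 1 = 2*m^2 + 3*m + 8*z^2 + z*(-10*m - 12)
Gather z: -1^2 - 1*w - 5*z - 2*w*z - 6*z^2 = -w - 6*z^2 + z*(-2*w - 5) - 1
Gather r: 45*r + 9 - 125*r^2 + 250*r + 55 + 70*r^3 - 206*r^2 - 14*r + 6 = 70*r^3 - 331*r^2 + 281*r + 70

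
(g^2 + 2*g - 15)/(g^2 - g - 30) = (g - 3)/(g - 6)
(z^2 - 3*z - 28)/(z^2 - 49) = (z + 4)/(z + 7)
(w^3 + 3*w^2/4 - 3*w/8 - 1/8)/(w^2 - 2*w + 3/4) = (4*w^2 + 5*w + 1)/(2*(2*w - 3))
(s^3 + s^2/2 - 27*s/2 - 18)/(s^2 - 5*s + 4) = (2*s^2 + 9*s + 9)/(2*(s - 1))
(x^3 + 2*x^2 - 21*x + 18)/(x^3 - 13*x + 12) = (x + 6)/(x + 4)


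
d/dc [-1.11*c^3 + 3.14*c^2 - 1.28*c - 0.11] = -3.33*c^2 + 6.28*c - 1.28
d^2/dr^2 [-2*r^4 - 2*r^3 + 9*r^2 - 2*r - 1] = -24*r^2 - 12*r + 18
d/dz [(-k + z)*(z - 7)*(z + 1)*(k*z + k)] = k*(z + 1)*(-2*(k - z)*(z - 7) - (k - z)*(z + 1) + (z - 7)*(z + 1))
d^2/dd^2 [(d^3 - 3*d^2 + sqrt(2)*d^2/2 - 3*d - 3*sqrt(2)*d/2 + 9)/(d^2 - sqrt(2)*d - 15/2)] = 6*(-12*sqrt(2)*d^3 + 20*d^3 - 108*d^2 + 90*sqrt(2)*d^2 - 162*sqrt(2)*d + 270*d - 162 + 135*sqrt(2))/(8*d^6 - 24*sqrt(2)*d^5 - 132*d^4 + 344*sqrt(2)*d^3 + 990*d^2 - 1350*sqrt(2)*d - 3375)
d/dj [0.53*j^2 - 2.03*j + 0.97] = 1.06*j - 2.03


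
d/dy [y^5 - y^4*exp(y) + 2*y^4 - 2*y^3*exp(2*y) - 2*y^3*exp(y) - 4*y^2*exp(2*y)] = y*(-y^3*exp(y) + 5*y^3 - 4*y^2*exp(2*y) - 6*y^2*exp(y) + 8*y^2 - 14*y*exp(2*y) - 6*y*exp(y) - 8*exp(2*y))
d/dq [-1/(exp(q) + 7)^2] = 2*exp(q)/(exp(q) + 7)^3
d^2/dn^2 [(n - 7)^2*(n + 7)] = 6*n - 14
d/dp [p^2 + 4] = 2*p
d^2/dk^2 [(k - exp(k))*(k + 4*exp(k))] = 3*k*exp(k) - 16*exp(2*k) + 6*exp(k) + 2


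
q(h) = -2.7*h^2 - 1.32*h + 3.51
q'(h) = -5.4*h - 1.32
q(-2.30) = -7.74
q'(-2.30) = 11.10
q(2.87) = -22.52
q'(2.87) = -16.82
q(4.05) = -46.12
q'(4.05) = -23.19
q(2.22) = -12.73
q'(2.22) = -13.31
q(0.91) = 0.07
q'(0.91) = -6.23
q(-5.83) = -80.56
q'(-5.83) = 30.16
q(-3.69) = -28.38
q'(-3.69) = 18.61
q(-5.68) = -76.10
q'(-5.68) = 29.35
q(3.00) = -24.75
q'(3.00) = -17.52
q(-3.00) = -16.83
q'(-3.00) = 14.88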